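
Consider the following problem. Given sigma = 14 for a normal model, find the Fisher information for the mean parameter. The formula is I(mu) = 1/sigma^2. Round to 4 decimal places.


The Fisher information for the mean of a normal distribution is I(mu) = 1/sigma^2.
sigma = 14, so sigma^2 = 196.
I(mu) = 1/196 = 0.0051

0.0051


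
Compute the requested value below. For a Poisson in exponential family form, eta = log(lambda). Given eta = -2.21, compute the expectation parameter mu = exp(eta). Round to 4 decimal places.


Expectation parameter for Poisson exponential family:
mu = exp(eta).
eta = -2.21.
mu = exp(-2.21) = 0.1097

0.1097


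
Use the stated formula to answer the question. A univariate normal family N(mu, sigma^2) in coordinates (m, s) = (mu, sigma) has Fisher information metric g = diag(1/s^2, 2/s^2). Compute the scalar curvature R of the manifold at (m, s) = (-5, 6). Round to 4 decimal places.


The metric has the form g = (A dm^2 + B ds^2)/s^2 with A = 1, B = 2.
Substitute u = sqrt(A/B)*m: g = B*(du^2 + ds^2)/s^2, i.e. B times the
Poincare upper half-plane metric, which has constant Gaussian curvature -1.
Scaling a 2D metric by a constant c divides the Gaussian curvature by c,
so K = -1/B = -1/(2) = -0.5000 everywhere (the point (m, s) = (-5, 6) is irrelevant:
the curvature is constant).
Scalar curvature in dimension 2: R = 2K = -2/(2) = -1.0000.

-1.0000


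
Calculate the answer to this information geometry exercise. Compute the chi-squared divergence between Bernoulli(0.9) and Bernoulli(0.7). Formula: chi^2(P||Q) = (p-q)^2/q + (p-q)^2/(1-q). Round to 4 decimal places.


Chi-squared divergence between Bernoulli distributions:
chi^2 = (p-q)^2/q + (p-q)^2/(1-q).
p = 0.9, q = 0.7, p-q = 0.2.
(p-q)^2 = 0.04.
term1 = 0.04/0.7 = 0.057143.
term2 = 0.04/0.3 = 0.133333.
chi^2 = 0.057143 + 0.133333 = 0.1905

0.1905


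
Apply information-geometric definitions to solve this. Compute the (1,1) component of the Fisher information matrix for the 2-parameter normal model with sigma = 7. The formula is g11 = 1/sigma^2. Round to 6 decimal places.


For the 2-parameter normal family, the Fisher metric has:
  g11 = 1/sigma^2, g22 = 2/sigma^2.
sigma = 7, sigma^2 = 49.
g11 = 0.020408

0.020408


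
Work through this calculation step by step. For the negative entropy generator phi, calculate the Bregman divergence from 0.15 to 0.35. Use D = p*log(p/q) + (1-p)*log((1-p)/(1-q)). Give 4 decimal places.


Bregman divergence with negative entropy generator:
D = p*log(p/q) + (1-p)*log((1-p)/(1-q)).
p = 0.15, q = 0.35.
p*log(p/q) = 0.15*log(0.15/0.35) = -0.127095.
(1-p)*log((1-p)/(1-q)) = 0.85*log(0.85/0.65) = 0.228024.
D = -0.127095 + 0.228024 = 0.1009

0.1009


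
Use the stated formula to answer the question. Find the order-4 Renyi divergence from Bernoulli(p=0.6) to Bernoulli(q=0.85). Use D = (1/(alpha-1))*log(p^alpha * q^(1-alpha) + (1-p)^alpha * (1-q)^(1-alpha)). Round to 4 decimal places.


Renyi divergence of order alpha between Bernoulli distributions:
D = (1/(alpha-1))*log(p^alpha * q^(1-alpha) + (1-p)^alpha * (1-q)^(1-alpha)).
alpha = 4, p = 0.6, q = 0.85.
p^alpha * q^(1-alpha) = 0.6^4 * 0.85^-3 = 0.211032.
(1-p)^alpha * (1-q)^(1-alpha) = 0.4^4 * 0.15^-3 = 7.585185.
sum = 0.211032 + 7.585185 = 7.796217.
D = (1/3)*log(7.796217) = 0.6845

0.6845


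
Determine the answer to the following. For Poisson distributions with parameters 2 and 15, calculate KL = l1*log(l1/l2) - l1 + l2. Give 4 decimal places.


KL divergence for Poisson:
KL = l1*log(l1/l2) - l1 + l2.
l1 = 2, l2 = 15.
log(2/15) = -2.014903.
l1*log(l1/l2) = 2 * -2.014903 = -4.029806.
KL = -4.029806 - 2 + 15 = 8.9702

8.9702


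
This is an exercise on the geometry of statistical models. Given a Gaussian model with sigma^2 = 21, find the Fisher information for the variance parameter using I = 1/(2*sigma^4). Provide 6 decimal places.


Fisher information for variance: I(sigma^2) = 1/(2*sigma^4).
sigma^2 = 21, so sigma^4 = 441.
I = 1/(2*441) = 1/882 = 0.001134

0.001134


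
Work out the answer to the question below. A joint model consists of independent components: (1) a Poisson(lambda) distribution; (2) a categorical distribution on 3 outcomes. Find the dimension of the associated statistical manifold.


The dimension of a statistical manifold equals the number of free
(independent) real parameters of the model. For a product of independent
blocks the parameter counts add.
- Poisson (lambda): 1.
- categorical on 3 outcomes (probabilities sum to 1): 3-1 = 2.
Total = 1 + 2 = 3.
Dimension = 3

3


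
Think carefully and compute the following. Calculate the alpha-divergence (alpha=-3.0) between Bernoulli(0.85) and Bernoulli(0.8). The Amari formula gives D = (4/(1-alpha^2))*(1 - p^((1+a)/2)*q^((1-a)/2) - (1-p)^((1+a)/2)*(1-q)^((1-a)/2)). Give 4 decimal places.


Amari alpha-divergence:
D = (4/(1-alpha^2))*(1 - p^((1+a)/2)*q^((1-a)/2) - (1-p)^((1+a)/2)*(1-q)^((1-a)/2)).
alpha = -3.0, p = 0.85, q = 0.8.
e1 = (1+alpha)/2 = -1.0, e2 = (1-alpha)/2 = 2.0.
t1 = p^e1 * q^e2 = 0.85^-1.0 * 0.8^2.0 = 0.752941.
t2 = (1-p)^e1 * (1-q)^e2 = 0.15^-1.0 * 0.2^2.0 = 0.266667.
4/(1-alpha^2) = -0.5.
D = -0.5*(1 - 0.752941 - 0.266667) = 0.0098

0.0098


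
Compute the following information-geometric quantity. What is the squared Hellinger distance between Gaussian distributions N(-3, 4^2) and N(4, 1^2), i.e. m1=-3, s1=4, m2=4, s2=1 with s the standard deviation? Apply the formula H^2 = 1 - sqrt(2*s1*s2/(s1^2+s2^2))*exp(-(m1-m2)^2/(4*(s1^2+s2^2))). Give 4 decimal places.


Squared Hellinger distance for Gaussians:
H^2 = 1 - sqrt(2*s1*s2/(s1^2+s2^2)) * exp(-(m1-m2)^2/(4*(s1^2+s2^2))).
s1^2 = 16, s2^2 = 1, s1^2+s2^2 = 17.
sqrt(2*4*1/(17)) = 0.685994.
(m1-m2)^2 = (-7)^2 = 49.
exp(-49/(4*17)) = exp(-0.720588) = 0.486466.
H^2 = 1 - 0.685994*0.486466 = 0.6663

0.6663


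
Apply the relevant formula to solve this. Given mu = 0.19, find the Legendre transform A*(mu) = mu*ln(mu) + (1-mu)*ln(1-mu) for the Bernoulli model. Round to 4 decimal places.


Legendre transform for Bernoulli:
A*(mu) = mu*log(mu) + (1-mu)*log(1-mu).
mu = 0.19, 1-mu = 0.81.
mu*log(mu) = 0.19*log(0.19) = -0.315539.
(1-mu)*log(1-mu) = 0.81*log(0.81) = -0.170684.
A* = -0.315539 + -0.170684 = -0.4862

-0.4862


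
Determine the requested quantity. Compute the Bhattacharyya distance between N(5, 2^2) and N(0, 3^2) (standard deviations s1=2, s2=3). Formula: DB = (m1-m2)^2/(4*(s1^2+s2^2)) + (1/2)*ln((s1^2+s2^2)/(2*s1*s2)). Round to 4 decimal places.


Bhattacharyya distance between two Gaussians:
DB = (m1-m2)^2/(4*(s1^2+s2^2)) + (1/2)*ln((s1^2+s2^2)/(2*s1*s2)).
(m1-m2)^2 = (5)^2 = 25.
s1^2+s2^2 = 4 + 9 = 13.
term1 = 25/52 = 0.480769.
term2 = 0.5*ln(13/12.0) = 0.040021.
DB = 0.480769 + 0.040021 = 0.5208

0.5208


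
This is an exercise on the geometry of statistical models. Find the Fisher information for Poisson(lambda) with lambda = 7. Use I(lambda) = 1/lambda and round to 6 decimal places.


Fisher information for Poisson: I(lambda) = 1/lambda.
lambda = 7.
I(lambda) = 1/7 = 0.142857

0.142857


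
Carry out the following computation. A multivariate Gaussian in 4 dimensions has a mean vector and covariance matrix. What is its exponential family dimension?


Exponential family dimension calculation:
For 4-dim MVN: mean has 4 params, covariance has 4*5/2 = 10 unique entries.
Total dim = 4 + 10 = 14.

14


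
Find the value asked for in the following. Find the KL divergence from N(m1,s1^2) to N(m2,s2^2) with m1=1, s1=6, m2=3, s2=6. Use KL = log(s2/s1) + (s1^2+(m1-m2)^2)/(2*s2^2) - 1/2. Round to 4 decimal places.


KL divergence between normal distributions:
KL = log(s2/s1) + (s1^2 + (m1-m2)^2)/(2*s2^2) - 1/2.
log(6/6) = 0.0.
(6^2 + (1-3)^2)/(2*6^2) = (36 + 4)/72 = 0.555556.
KL = 0.0 + 0.555556 - 0.5 = 0.0556

0.0556


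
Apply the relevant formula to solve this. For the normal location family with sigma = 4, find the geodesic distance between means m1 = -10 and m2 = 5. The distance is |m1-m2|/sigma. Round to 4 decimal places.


On the fixed-variance normal subfamily, geodesic distance = |m1-m2|/sigma.
|-10 - 5| = 15.
sigma = 4.
d = 15/4 = 3.7500

3.7500


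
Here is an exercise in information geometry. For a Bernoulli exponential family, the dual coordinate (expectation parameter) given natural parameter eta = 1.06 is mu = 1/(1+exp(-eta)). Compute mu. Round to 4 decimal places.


Dual coordinate (expectation parameter) for Bernoulli:
mu = 1/(1+exp(-eta)).
eta = 1.06.
exp(-eta) = exp(-1.06) = 0.346456.
mu = 1/(1+0.346456) = 0.7427

0.7427


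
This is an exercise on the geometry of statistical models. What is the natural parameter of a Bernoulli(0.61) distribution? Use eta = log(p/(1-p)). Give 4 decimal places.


Natural parameter for Bernoulli: eta = log(p/(1-p)).
p = 0.61, 1-p = 0.39.
p/(1-p) = 1.564103.
eta = log(1.564103) = 0.4473

0.4473


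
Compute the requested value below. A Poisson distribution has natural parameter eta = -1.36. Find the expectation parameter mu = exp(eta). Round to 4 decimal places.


Expectation parameter for Poisson exponential family:
mu = exp(eta).
eta = -1.36.
mu = exp(-1.36) = 0.2567

0.2567


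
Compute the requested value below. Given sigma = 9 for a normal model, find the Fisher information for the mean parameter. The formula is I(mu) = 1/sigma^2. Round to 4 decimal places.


The Fisher information for the mean of a normal distribution is I(mu) = 1/sigma^2.
sigma = 9, so sigma^2 = 81.
I(mu) = 1/81 = 0.0123

0.0123


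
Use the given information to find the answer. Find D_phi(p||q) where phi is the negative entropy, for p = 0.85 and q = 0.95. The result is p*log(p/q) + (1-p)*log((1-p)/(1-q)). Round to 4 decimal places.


Bregman divergence with negative entropy generator:
D = p*log(p/q) + (1-p)*log((1-p)/(1-q)).
p = 0.85, q = 0.95.
p*log(p/q) = 0.85*log(0.85/0.95) = -0.094542.
(1-p)*log((1-p)/(1-q)) = 0.15*log(0.15/0.05) = 0.164792.
D = -0.094542 + 0.164792 = 0.0703

0.0703


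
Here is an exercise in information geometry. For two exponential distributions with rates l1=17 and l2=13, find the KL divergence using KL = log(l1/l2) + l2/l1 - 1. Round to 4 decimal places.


KL divergence for exponential family:
KL = log(l1/l2) + l2/l1 - 1.
log(17/13) = 0.268264.
13/17 = 0.764706.
KL = 0.268264 + 0.764706 - 1 = 0.0330

0.0330


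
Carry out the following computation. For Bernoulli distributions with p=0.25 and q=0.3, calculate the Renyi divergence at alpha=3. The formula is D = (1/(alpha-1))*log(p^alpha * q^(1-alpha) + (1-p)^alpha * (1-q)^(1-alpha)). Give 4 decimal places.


Renyi divergence of order alpha between Bernoulli distributions:
D = (1/(alpha-1))*log(p^alpha * q^(1-alpha) + (1-p)^alpha * (1-q)^(1-alpha)).
alpha = 3, p = 0.25, q = 0.3.
p^alpha * q^(1-alpha) = 0.25^3 * 0.3^-2 = 0.173611.
(1-p)^alpha * (1-q)^(1-alpha) = 0.75^3 * 0.7^-2 = 0.860969.
sum = 0.173611 + 0.860969 = 1.03458.
D = (1/2)*log(1.03458) = 0.0170

0.0170


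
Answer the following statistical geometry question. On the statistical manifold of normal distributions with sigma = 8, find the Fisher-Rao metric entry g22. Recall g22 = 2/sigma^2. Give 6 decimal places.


For the 2-parameter normal family, the Fisher metric has:
  g11 = 1/sigma^2, g22 = 2/sigma^2.
sigma = 8, sigma^2 = 64.
g22 = 0.031250

0.031250


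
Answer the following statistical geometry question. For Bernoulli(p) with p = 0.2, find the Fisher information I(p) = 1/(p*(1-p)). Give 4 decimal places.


For Bernoulli(p), Fisher information is I(p) = 1/(p*(1-p)).
p = 0.2, 1-p = 0.8.
p*(1-p) = 0.16.
I(p) = 1/0.16 = 6.2500

6.2500


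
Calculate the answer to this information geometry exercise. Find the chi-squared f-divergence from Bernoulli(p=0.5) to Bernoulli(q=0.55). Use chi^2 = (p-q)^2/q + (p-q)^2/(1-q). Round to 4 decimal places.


Chi-squared divergence between Bernoulli distributions:
chi^2 = (p-q)^2/q + (p-q)^2/(1-q).
p = 0.5, q = 0.55, p-q = -0.05.
(p-q)^2 = 0.0025.
term1 = 0.0025/0.55 = 0.004545.
term2 = 0.0025/0.45 = 0.005556.
chi^2 = 0.004545 + 0.005556 = 0.0101

0.0101


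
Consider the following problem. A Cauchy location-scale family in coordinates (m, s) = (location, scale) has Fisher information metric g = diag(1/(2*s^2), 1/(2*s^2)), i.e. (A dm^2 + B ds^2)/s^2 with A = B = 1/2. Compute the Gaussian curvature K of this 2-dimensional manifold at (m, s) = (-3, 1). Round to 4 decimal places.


The metric has the form g = (A dm^2 + B ds^2)/s^2 with A = 1/2, B = 1/2.
Substitute u = sqrt(A/B)*m: g = B*(du^2 + ds^2)/s^2, i.e. B times the
Poincare upper half-plane metric, which has constant Gaussian curvature -1.
Scaling a 2D metric by a constant c divides the Gaussian curvature by c,
so K = -1/B = -1/(1/2) = -2.0000 everywhere (the point (m, s) = (-3, 1) is irrelevant:
the curvature is constant).
The requested Gaussian curvature is K = -2.0000.

-2.0000


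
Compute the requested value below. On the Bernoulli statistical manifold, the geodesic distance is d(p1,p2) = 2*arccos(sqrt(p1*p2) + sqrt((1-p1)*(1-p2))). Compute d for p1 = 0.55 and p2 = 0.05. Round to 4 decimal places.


Geodesic distance on Bernoulli manifold:
d(p1,p2) = 2*arccos(sqrt(p1*p2) + sqrt((1-p1)*(1-p2))).
sqrt(p1*p2) = sqrt(0.55*0.05) = 0.165831.
sqrt((1-p1)*(1-p2)) = sqrt(0.45*0.95) = 0.653835.
arg = 0.165831 + 0.653835 = 0.819666.
d = 2*arccos(0.819666) = 1.2199

1.2199


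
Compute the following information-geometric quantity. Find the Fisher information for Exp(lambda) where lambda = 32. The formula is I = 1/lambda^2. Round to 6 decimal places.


Fisher information for exponential: I(lambda) = 1/lambda^2.
lambda = 32, lambda^2 = 1024.
I = 1/1024 = 0.000977

0.000977


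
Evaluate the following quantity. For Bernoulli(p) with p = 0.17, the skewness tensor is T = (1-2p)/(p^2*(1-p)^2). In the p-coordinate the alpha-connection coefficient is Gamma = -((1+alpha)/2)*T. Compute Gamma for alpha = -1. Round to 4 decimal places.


Skewness (Amari-Chentsov) tensor: T = (1-2p)/(p^2*(1-p)^2).
p = 0.17, 1-2p = 0.66, p^2 = 0.0289, (1-p)^2 = 0.6889.
T = 0.66/(0.0289 * 0.6889) = 33.150487.
In the p-coordinate, Gamma^(alpha) = Gamma^(0) - (alpha/2)*T with Gamma^(0) = (1/2)*g'(p) = -T/2,
so Gamma^(alpha) = -((1+alpha)/2)*T.
alpha = -1, -(1+alpha)/2 = 0.0.
Gamma = 0.0 * 33.150487 = 0.0000

0.0000


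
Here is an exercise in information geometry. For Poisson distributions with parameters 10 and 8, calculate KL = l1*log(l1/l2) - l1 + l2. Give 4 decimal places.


KL divergence for Poisson:
KL = l1*log(l1/l2) - l1 + l2.
l1 = 10, l2 = 8.
log(10/8) = 0.223144.
l1*log(l1/l2) = 10 * 0.223144 = 2.231436.
KL = 2.231436 - 10 + 8 = 0.2314

0.2314


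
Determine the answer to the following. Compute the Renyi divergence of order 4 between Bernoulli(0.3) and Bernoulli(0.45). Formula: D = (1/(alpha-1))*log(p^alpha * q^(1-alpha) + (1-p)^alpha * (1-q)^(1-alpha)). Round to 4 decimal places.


Renyi divergence of order alpha between Bernoulli distributions:
D = (1/(alpha-1))*log(p^alpha * q^(1-alpha) + (1-p)^alpha * (1-q)^(1-alpha)).
alpha = 4, p = 0.3, q = 0.45.
p^alpha * q^(1-alpha) = 0.3^4 * 0.45^-3 = 0.088889.
(1-p)^alpha * (1-q)^(1-alpha) = 0.7^4 * 0.55^-3 = 1.443125.
sum = 0.088889 + 1.443125 = 1.532014.
D = (1/3)*log(1.532014) = 0.1422

0.1422


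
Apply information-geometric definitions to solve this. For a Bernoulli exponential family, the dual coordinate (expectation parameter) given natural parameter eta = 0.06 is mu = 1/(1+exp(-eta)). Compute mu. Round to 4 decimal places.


Dual coordinate (expectation parameter) for Bernoulli:
mu = 1/(1+exp(-eta)).
eta = 0.06.
exp(-eta) = exp(-0.06) = 0.941765.
mu = 1/(1+0.941765) = 0.5150

0.5150


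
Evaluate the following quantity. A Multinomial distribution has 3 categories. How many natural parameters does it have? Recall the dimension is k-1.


Exponential family dimension calculation:
For Multinomial with k=3 categories, dim = k-1 = 2.

2


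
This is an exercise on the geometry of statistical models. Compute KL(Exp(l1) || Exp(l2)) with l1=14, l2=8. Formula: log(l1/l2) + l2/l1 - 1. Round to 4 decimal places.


KL divergence for exponential family:
KL = log(l1/l2) + l2/l1 - 1.
log(14/8) = 0.559616.
8/14 = 0.571429.
KL = 0.559616 + 0.571429 - 1 = 0.1310

0.1310


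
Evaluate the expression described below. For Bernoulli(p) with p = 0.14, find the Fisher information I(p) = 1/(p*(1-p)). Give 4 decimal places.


For Bernoulli(p), Fisher information is I(p) = 1/(p*(1-p)).
p = 0.14, 1-p = 0.86.
p*(1-p) = 0.1204.
I(p) = 1/0.1204 = 8.3056

8.3056


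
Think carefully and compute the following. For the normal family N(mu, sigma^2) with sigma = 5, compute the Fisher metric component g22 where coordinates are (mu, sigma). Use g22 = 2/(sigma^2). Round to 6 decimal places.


For the 2-parameter normal family, the Fisher metric has:
  g11 = 1/sigma^2, g22 = 2/sigma^2.
sigma = 5, sigma^2 = 25.
g22 = 0.080000

0.080000


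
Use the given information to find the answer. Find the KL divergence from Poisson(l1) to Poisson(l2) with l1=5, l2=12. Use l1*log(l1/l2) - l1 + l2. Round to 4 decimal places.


KL divergence for Poisson:
KL = l1*log(l1/l2) - l1 + l2.
l1 = 5, l2 = 12.
log(5/12) = -0.875469.
l1*log(l1/l2) = 5 * -0.875469 = -4.377344.
KL = -4.377344 - 5 + 12 = 2.6227

2.6227


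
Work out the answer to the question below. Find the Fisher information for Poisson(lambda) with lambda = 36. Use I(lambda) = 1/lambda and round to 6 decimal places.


Fisher information for Poisson: I(lambda) = 1/lambda.
lambda = 36.
I(lambda) = 1/36 = 0.027778

0.027778


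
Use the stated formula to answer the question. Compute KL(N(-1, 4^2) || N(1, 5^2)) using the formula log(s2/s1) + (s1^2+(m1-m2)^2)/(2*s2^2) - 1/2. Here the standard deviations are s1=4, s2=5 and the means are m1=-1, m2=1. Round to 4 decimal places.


KL divergence between normal distributions:
KL = log(s2/s1) + (s1^2 + (m1-m2)^2)/(2*s2^2) - 1/2.
log(5/4) = 0.223144.
(4^2 + (-1-1)^2)/(2*5^2) = (16 + 4)/50 = 0.4.
KL = 0.223144 + 0.4 - 0.5 = 0.1231

0.1231


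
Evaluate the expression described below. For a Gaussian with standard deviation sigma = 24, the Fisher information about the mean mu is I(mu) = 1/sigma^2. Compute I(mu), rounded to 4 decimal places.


The Fisher information for the mean of a normal distribution is I(mu) = 1/sigma^2.
sigma = 24, so sigma^2 = 576.
I(mu) = 1/576 = 0.0017

0.0017


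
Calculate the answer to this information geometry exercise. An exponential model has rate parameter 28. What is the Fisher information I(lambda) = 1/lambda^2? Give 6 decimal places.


Fisher information for exponential: I(lambda) = 1/lambda^2.
lambda = 28, lambda^2 = 784.
I = 1/784 = 0.001276

0.001276


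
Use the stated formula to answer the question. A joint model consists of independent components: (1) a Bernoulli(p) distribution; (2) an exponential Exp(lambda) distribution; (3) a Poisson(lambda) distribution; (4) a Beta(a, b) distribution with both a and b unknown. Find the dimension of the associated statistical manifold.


The dimension of a statistical manifold equals the number of free
(independent) real parameters of the model. For a product of independent
blocks the parameter counts add.
- Bernoulli (p): 1.
- exponential (lambda): 1.
- Poisson (lambda): 1.
- Beta (a, b): 2.
Total = 1 + 1 + 1 + 2 = 5.
Dimension = 5

5


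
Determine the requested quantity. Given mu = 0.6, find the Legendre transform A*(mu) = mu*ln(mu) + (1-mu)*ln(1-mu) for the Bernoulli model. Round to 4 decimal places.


Legendre transform for Bernoulli:
A*(mu) = mu*log(mu) + (1-mu)*log(1-mu).
mu = 0.6, 1-mu = 0.4.
mu*log(mu) = 0.6*log(0.6) = -0.306495.
(1-mu)*log(1-mu) = 0.4*log(0.4) = -0.366516.
A* = -0.306495 + -0.366516 = -0.6730

-0.6730


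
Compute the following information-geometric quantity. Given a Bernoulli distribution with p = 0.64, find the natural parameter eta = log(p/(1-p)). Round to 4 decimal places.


Natural parameter for Bernoulli: eta = log(p/(1-p)).
p = 0.64, 1-p = 0.36.
p/(1-p) = 1.777778.
eta = log(1.777778) = 0.5754

0.5754


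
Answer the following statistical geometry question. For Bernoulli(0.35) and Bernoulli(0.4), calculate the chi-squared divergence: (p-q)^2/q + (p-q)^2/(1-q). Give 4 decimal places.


Chi-squared divergence between Bernoulli distributions:
chi^2 = (p-q)^2/q + (p-q)^2/(1-q).
p = 0.35, q = 0.4, p-q = -0.05.
(p-q)^2 = 0.0025.
term1 = 0.0025/0.4 = 0.00625.
term2 = 0.0025/0.6 = 0.004167.
chi^2 = 0.00625 + 0.004167 = 0.0104

0.0104


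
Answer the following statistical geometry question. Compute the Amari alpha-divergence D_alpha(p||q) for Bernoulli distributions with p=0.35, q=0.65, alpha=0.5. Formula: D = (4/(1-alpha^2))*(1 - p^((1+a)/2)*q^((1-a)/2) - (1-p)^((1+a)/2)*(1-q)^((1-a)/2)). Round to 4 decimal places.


Amari alpha-divergence:
D = (4/(1-alpha^2))*(1 - p^((1+a)/2)*q^((1-a)/2) - (1-p)^((1+a)/2)*(1-q)^((1-a)/2)).
alpha = 0.5, p = 0.35, q = 0.65.
e1 = (1+alpha)/2 = 0.75, e2 = (1-alpha)/2 = 0.25.
t1 = p^e1 * q^e2 = 0.35^0.75 * 0.65^0.25 = 0.408582.
t2 = (1-p)^e1 * (1-q)^e2 = 0.65^0.75 * 0.35^0.25 = 0.556804.
4/(1-alpha^2) = 5.333333.
D = 5.333333*(1 - 0.408582 - 0.556804) = 0.1846

0.1846


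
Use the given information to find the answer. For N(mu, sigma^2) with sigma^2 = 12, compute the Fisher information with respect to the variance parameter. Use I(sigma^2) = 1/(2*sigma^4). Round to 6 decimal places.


Fisher information for variance: I(sigma^2) = 1/(2*sigma^4).
sigma^2 = 12, so sigma^4 = 144.
I = 1/(2*144) = 1/288 = 0.003472

0.003472


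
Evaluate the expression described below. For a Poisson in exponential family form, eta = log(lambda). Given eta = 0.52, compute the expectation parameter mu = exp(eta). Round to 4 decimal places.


Expectation parameter for Poisson exponential family:
mu = exp(eta).
eta = 0.52.
mu = exp(0.52) = 1.6820

1.6820


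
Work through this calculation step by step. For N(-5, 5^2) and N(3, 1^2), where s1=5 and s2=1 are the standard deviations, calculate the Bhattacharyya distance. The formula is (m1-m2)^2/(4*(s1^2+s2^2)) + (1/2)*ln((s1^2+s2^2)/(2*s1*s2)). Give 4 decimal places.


Bhattacharyya distance between two Gaussians:
DB = (m1-m2)^2/(4*(s1^2+s2^2)) + (1/2)*ln((s1^2+s2^2)/(2*s1*s2)).
(m1-m2)^2 = (-8)^2 = 64.
s1^2+s2^2 = 25 + 1 = 26.
term1 = 64/104 = 0.615385.
term2 = 0.5*ln(26/10.0) = 0.477756.
DB = 0.615385 + 0.477756 = 1.0931

1.0931


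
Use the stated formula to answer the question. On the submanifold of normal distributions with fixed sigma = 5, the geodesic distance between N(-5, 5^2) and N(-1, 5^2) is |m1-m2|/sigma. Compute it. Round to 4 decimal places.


On the fixed-variance normal subfamily, geodesic distance = |m1-m2|/sigma.
|-5 - -1| = 4.
sigma = 5.
d = 4/5 = 0.8000

0.8000


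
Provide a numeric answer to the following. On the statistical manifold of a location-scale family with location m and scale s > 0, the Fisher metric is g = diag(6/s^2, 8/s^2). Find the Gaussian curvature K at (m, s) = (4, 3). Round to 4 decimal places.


The metric has the form g = (A dm^2 + B ds^2)/s^2 with A = 6, B = 8.
Substitute u = sqrt(A/B)*m: g = B*(du^2 + ds^2)/s^2, i.e. B times the
Poincare upper half-plane metric, which has constant Gaussian curvature -1.
Scaling a 2D metric by a constant c divides the Gaussian curvature by c,
so K = -1/B = -1/(8) = -0.1250 everywhere (the point (m, s) = (4, 3) is irrelevant:
the curvature is constant).
The requested Gaussian curvature is K = -0.1250.

-0.1250


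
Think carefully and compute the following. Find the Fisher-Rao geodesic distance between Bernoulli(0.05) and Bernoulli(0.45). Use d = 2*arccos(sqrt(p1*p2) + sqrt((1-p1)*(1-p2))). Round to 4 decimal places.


Geodesic distance on Bernoulli manifold:
d(p1,p2) = 2*arccos(sqrt(p1*p2) + sqrt((1-p1)*(1-p2))).
sqrt(p1*p2) = sqrt(0.05*0.45) = 0.15.
sqrt((1-p1)*(1-p2)) = sqrt(0.95*0.55) = 0.722842.
arg = 0.15 + 0.722842 = 0.872842.
d = 2*arccos(0.872842) = 1.0196

1.0196


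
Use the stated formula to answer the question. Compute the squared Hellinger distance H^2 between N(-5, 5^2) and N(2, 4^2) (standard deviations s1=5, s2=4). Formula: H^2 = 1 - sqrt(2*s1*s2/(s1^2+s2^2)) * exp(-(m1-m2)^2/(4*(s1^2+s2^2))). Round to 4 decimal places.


Squared Hellinger distance for Gaussians:
H^2 = 1 - sqrt(2*s1*s2/(s1^2+s2^2)) * exp(-(m1-m2)^2/(4*(s1^2+s2^2))).
s1^2 = 25, s2^2 = 16, s1^2+s2^2 = 41.
sqrt(2*5*4/(41)) = 0.98773.
(m1-m2)^2 = (-7)^2 = 49.
exp(-49/(4*41)) = exp(-0.29878) = 0.741722.
H^2 = 1 - 0.98773*0.741722 = 0.2674

0.2674


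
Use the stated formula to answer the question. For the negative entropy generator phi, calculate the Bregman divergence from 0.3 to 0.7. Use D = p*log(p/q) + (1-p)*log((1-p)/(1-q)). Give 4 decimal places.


Bregman divergence with negative entropy generator:
D = p*log(p/q) + (1-p)*log((1-p)/(1-q)).
p = 0.3, q = 0.7.
p*log(p/q) = 0.3*log(0.3/0.7) = -0.254189.
(1-p)*log((1-p)/(1-q)) = 0.7*log(0.7/0.3) = 0.593109.
D = -0.254189 + 0.593109 = 0.3389

0.3389


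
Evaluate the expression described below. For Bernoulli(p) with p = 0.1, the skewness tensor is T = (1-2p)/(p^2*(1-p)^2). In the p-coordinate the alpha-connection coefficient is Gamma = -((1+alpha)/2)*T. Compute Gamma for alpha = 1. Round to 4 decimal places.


Skewness (Amari-Chentsov) tensor: T = (1-2p)/(p^2*(1-p)^2).
p = 0.1, 1-2p = 0.8, p^2 = 0.01, (1-p)^2 = 0.81.
T = 0.8/(0.01 * 0.81) = 98.765432.
In the p-coordinate, Gamma^(alpha) = Gamma^(0) - (alpha/2)*T with Gamma^(0) = (1/2)*g'(p) = -T/2,
so Gamma^(alpha) = -((1+alpha)/2)*T.
alpha = 1, -(1+alpha)/2 = -1.0.
Gamma = -1.0 * 98.765432 = -98.7654

-98.7654


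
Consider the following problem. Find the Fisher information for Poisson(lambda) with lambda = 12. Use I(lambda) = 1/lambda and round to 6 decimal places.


Fisher information for Poisson: I(lambda) = 1/lambda.
lambda = 12.
I(lambda) = 1/12 = 0.083333

0.083333


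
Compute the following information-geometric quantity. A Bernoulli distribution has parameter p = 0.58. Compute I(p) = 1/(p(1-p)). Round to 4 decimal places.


For Bernoulli(p), Fisher information is I(p) = 1/(p*(1-p)).
p = 0.58, 1-p = 0.42.
p*(1-p) = 0.2436.
I(p) = 1/0.2436 = 4.1051

4.1051


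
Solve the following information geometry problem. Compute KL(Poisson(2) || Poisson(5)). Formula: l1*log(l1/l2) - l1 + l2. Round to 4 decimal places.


KL divergence for Poisson:
KL = l1*log(l1/l2) - l1 + l2.
l1 = 2, l2 = 5.
log(2/5) = -0.916291.
l1*log(l1/l2) = 2 * -0.916291 = -1.832581.
KL = -1.832581 - 2 + 5 = 1.1674

1.1674


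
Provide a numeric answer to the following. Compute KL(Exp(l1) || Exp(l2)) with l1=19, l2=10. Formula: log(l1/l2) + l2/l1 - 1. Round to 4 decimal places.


KL divergence for exponential family:
KL = log(l1/l2) + l2/l1 - 1.
log(19/10) = 0.641854.
10/19 = 0.526316.
KL = 0.641854 + 0.526316 - 1 = 0.1682

0.1682


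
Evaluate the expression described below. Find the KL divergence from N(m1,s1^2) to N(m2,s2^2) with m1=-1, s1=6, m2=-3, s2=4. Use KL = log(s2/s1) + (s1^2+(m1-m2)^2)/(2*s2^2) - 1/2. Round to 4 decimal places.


KL divergence between normal distributions:
KL = log(s2/s1) + (s1^2 + (m1-m2)^2)/(2*s2^2) - 1/2.
log(4/6) = -0.405465.
(6^2 + (-1--3)^2)/(2*4^2) = (36 + 4)/32 = 1.25.
KL = -0.405465 + 1.25 - 0.5 = 0.3445

0.3445


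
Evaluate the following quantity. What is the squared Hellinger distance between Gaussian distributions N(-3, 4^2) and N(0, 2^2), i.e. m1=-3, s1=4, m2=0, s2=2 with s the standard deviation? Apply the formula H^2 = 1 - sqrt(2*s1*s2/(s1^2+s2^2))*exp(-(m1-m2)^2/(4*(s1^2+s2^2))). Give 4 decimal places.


Squared Hellinger distance for Gaussians:
H^2 = 1 - sqrt(2*s1*s2/(s1^2+s2^2)) * exp(-(m1-m2)^2/(4*(s1^2+s2^2))).
s1^2 = 16, s2^2 = 4, s1^2+s2^2 = 20.
sqrt(2*4*2/(20)) = 0.894427.
(m1-m2)^2 = (-3)^2 = 9.
exp(-9/(4*20)) = exp(-0.1125) = 0.893597.
H^2 = 1 - 0.894427*0.893597 = 0.2007

0.2007


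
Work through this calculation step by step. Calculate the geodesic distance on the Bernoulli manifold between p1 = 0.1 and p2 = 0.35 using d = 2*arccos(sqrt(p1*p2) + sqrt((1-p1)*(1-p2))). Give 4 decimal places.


Geodesic distance on Bernoulli manifold:
d(p1,p2) = 2*arccos(sqrt(p1*p2) + sqrt((1-p1)*(1-p2))).
sqrt(p1*p2) = sqrt(0.1*0.35) = 0.187083.
sqrt((1-p1)*(1-p2)) = sqrt(0.9*0.65) = 0.764853.
arg = 0.187083 + 0.764853 = 0.951936.
d = 2*arccos(0.951936) = 0.6226

0.6226


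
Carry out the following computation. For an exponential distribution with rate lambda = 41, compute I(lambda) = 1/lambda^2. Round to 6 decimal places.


Fisher information for exponential: I(lambda) = 1/lambda^2.
lambda = 41, lambda^2 = 1681.
I = 1/1681 = 0.000595

0.000595


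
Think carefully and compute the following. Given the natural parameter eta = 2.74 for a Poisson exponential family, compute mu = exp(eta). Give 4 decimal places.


Expectation parameter for Poisson exponential family:
mu = exp(eta).
eta = 2.74.
mu = exp(2.74) = 15.4870

15.4870


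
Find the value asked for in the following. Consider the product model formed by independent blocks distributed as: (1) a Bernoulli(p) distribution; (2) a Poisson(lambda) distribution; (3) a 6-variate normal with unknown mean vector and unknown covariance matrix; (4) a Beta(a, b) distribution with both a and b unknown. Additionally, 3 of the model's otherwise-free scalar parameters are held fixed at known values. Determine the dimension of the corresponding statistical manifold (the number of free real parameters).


The dimension of a statistical manifold equals the number of free
(independent) real parameters of the model. For a product of independent
blocks the parameter counts add.
- Bernoulli (p): 1.
- Poisson (lambda): 1.
- 6-variate normal: 6 (mean) + 6*7/2 = 21 (symmetric covariance) = 27.
- Beta (a, b): 2.
Total = 1 + 1 + 27 + 2 = 31.
3 parameter(s) fixed at known values: 31 - 3 = 28.
Dimension = 28

28


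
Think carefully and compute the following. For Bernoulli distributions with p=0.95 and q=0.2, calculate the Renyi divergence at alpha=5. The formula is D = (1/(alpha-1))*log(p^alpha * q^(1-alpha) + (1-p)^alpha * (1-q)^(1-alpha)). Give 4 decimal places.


Renyi divergence of order alpha between Bernoulli distributions:
D = (1/(alpha-1))*log(p^alpha * q^(1-alpha) + (1-p)^alpha * (1-q)^(1-alpha)).
alpha = 5, p = 0.95, q = 0.2.
p^alpha * q^(1-alpha) = 0.95^5 * 0.2^-4 = 483.613086.
(1-p)^alpha * (1-q)^(1-alpha) = 0.05^5 * 0.8^-4 = 1e-06.
sum = 483.613086 + 1e-06 = 483.613087.
D = (1/4)*log(483.613087) = 1.5453

1.5453


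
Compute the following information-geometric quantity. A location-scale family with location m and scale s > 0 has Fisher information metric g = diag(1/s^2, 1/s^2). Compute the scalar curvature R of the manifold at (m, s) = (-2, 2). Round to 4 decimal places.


The metric has the form g = (A dm^2 + B ds^2)/s^2 with A = 1, B = 1.
Substitute u = sqrt(A/B)*m: g = B*(du^2 + ds^2)/s^2, i.e. B times the
Poincare upper half-plane metric, which has constant Gaussian curvature -1.
Scaling a 2D metric by a constant c divides the Gaussian curvature by c,
so K = -1/B = -1/(1) = -1.0000 everywhere (the point (m, s) = (-2, 2) is irrelevant:
the curvature is constant).
Scalar curvature in dimension 2: R = 2K = -2/(1) = -2.0000.

-2.0000


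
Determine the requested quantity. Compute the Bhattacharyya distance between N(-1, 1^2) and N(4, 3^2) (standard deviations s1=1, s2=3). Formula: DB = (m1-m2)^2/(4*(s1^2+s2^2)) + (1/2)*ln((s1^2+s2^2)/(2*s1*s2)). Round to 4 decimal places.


Bhattacharyya distance between two Gaussians:
DB = (m1-m2)^2/(4*(s1^2+s2^2)) + (1/2)*ln((s1^2+s2^2)/(2*s1*s2)).
(m1-m2)^2 = (-5)^2 = 25.
s1^2+s2^2 = 1 + 9 = 10.
term1 = 25/40 = 0.625.
term2 = 0.5*ln(10/6.0) = 0.255413.
DB = 0.625 + 0.255413 = 0.8804

0.8804


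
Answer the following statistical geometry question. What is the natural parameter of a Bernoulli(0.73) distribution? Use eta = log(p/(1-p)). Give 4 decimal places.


Natural parameter for Bernoulli: eta = log(p/(1-p)).
p = 0.73, 1-p = 0.27.
p/(1-p) = 2.703704.
eta = log(2.703704) = 0.9946

0.9946


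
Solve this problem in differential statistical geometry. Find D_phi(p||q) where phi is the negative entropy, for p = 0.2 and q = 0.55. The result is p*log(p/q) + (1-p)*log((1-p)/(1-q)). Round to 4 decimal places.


Bregman divergence with negative entropy generator:
D = p*log(p/q) + (1-p)*log((1-p)/(1-q)).
p = 0.2, q = 0.55.
p*log(p/q) = 0.2*log(0.2/0.55) = -0.20232.
(1-p)*log((1-p)/(1-q)) = 0.8*log(0.8/0.45) = 0.460291.
D = -0.20232 + 0.460291 = 0.2580

0.2580


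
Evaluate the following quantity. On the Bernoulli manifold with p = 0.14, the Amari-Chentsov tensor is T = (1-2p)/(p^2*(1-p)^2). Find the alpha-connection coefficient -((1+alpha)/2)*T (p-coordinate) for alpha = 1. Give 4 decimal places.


Skewness (Amari-Chentsov) tensor: T = (1-2p)/(p^2*(1-p)^2).
p = 0.14, 1-2p = 0.72, p^2 = 0.0196, (1-p)^2 = 0.7396.
T = 0.72/(0.0196 * 0.7396) = 49.668326.
In the p-coordinate, Gamma^(alpha) = Gamma^(0) - (alpha/2)*T with Gamma^(0) = (1/2)*g'(p) = -T/2,
so Gamma^(alpha) = -((1+alpha)/2)*T.
alpha = 1, -(1+alpha)/2 = -1.0.
Gamma = -1.0 * 49.668326 = -49.6683

-49.6683


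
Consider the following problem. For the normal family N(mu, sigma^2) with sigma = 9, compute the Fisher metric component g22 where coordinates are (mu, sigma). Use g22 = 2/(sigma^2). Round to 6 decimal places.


For the 2-parameter normal family, the Fisher metric has:
  g11 = 1/sigma^2, g22 = 2/sigma^2.
sigma = 9, sigma^2 = 81.
g22 = 0.024691

0.024691


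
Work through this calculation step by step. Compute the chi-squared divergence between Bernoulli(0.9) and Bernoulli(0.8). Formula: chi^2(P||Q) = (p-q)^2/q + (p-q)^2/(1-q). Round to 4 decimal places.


Chi-squared divergence between Bernoulli distributions:
chi^2 = (p-q)^2/q + (p-q)^2/(1-q).
p = 0.9, q = 0.8, p-q = 0.1.
(p-q)^2 = 0.01.
term1 = 0.01/0.8 = 0.0125.
term2 = 0.01/0.2 = 0.05.
chi^2 = 0.0125 + 0.05 = 0.0625

0.0625


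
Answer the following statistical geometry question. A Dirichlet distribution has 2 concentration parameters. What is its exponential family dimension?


Exponential family dimension calculation:
Dirichlet with 2 components has 2 natural parameters.

2


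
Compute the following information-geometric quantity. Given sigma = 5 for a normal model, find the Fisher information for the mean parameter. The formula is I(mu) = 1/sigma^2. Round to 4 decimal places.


The Fisher information for the mean of a normal distribution is I(mu) = 1/sigma^2.
sigma = 5, so sigma^2 = 25.
I(mu) = 1/25 = 0.0400

0.0400


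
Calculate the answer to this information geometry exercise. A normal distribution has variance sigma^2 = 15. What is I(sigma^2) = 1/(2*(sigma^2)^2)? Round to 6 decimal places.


Fisher information for variance: I(sigma^2) = 1/(2*sigma^4).
sigma^2 = 15, so sigma^4 = 225.
I = 1/(2*225) = 1/450 = 0.002222

0.002222


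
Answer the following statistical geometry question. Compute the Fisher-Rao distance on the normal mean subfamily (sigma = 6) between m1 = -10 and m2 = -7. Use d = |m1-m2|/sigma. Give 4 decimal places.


On the fixed-variance normal subfamily, geodesic distance = |m1-m2|/sigma.
|-10 - -7| = 3.
sigma = 6.
d = 3/6 = 0.5000

0.5000


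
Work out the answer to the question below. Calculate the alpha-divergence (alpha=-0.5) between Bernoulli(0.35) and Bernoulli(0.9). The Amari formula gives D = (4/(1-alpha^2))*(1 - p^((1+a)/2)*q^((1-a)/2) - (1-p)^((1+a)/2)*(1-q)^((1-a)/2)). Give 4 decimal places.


Amari alpha-divergence:
D = (4/(1-alpha^2))*(1 - p^((1+a)/2)*q^((1-a)/2) - (1-p)^((1+a)/2)*(1-q)^((1-a)/2)).
alpha = -0.5, p = 0.35, q = 0.9.
e1 = (1+alpha)/2 = 0.25, e2 = (1-alpha)/2 = 0.75.
t1 = p^e1 * q^e2 = 0.35^0.25 * 0.9^0.75 = 0.710721.
t2 = (1-p)^e1 * (1-q)^e2 = 0.65^0.25 * 0.1^0.75 = 0.159672.
4/(1-alpha^2) = 5.333333.
D = 5.333333*(1 - 0.710721 - 0.159672) = 0.6912

0.6912


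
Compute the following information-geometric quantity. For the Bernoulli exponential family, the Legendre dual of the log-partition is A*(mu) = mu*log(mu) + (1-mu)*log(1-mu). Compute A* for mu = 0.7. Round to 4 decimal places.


Legendre transform for Bernoulli:
A*(mu) = mu*log(mu) + (1-mu)*log(1-mu).
mu = 0.7, 1-mu = 0.3.
mu*log(mu) = 0.7*log(0.7) = -0.249672.
(1-mu)*log(1-mu) = 0.3*log(0.3) = -0.361192.
A* = -0.249672 + -0.361192 = -0.6109

-0.6109


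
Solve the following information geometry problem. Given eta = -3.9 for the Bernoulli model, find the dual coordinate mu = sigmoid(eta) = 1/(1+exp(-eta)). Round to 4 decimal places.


Dual coordinate (expectation parameter) for Bernoulli:
mu = 1/(1+exp(-eta)).
eta = -3.9.
exp(-eta) = exp(3.9) = 49.402449.
mu = 1/(1+49.402449) = 0.0198

0.0198


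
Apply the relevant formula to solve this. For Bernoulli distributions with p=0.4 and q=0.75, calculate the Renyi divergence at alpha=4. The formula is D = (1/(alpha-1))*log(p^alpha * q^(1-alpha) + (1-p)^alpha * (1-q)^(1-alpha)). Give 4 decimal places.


Renyi divergence of order alpha between Bernoulli distributions:
D = (1/(alpha-1))*log(p^alpha * q^(1-alpha) + (1-p)^alpha * (1-q)^(1-alpha)).
alpha = 4, p = 0.4, q = 0.75.
p^alpha * q^(1-alpha) = 0.4^4 * 0.75^-3 = 0.060681.
(1-p)^alpha * (1-q)^(1-alpha) = 0.6^4 * 0.25^-3 = 8.2944.
sum = 0.060681 + 8.2944 = 8.355081.
D = (1/3)*log(8.355081) = 0.7076

0.7076


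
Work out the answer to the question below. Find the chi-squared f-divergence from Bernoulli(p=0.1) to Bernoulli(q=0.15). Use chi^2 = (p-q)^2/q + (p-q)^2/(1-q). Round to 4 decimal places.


Chi-squared divergence between Bernoulli distributions:
chi^2 = (p-q)^2/q + (p-q)^2/(1-q).
p = 0.1, q = 0.15, p-q = -0.05.
(p-q)^2 = 0.0025.
term1 = 0.0025/0.15 = 0.016667.
term2 = 0.0025/0.85 = 0.002941.
chi^2 = 0.016667 + 0.002941 = 0.0196

0.0196


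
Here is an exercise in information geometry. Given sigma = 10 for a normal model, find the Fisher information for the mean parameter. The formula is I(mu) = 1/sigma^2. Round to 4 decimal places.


The Fisher information for the mean of a normal distribution is I(mu) = 1/sigma^2.
sigma = 10, so sigma^2 = 100.
I(mu) = 1/100 = 0.0100

0.0100


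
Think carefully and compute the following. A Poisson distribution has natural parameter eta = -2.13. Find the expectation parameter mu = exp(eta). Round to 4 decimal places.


Expectation parameter for Poisson exponential family:
mu = exp(eta).
eta = -2.13.
mu = exp(-2.13) = 0.1188

0.1188


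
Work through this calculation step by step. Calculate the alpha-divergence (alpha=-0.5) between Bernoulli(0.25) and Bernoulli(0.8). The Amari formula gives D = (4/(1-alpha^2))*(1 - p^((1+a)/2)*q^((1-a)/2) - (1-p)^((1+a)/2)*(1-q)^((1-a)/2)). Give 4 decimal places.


Amari alpha-divergence:
D = (4/(1-alpha^2))*(1 - p^((1+a)/2)*q^((1-a)/2) - (1-p)^((1+a)/2)*(1-q)^((1-a)/2)).
alpha = -0.5, p = 0.25, q = 0.8.
e1 = (1+alpha)/2 = 0.25, e2 = (1-alpha)/2 = 0.75.
t1 = p^e1 * q^e2 = 0.25^0.25 * 0.8^0.75 = 0.59814.
t2 = (1-p)^e1 * (1-q)^e2 = 0.75^0.25 * 0.2^0.75 = 0.278316.
4/(1-alpha^2) = 5.333333.
D = 5.333333*(1 - 0.59814 - 0.278316) = 0.6589

0.6589


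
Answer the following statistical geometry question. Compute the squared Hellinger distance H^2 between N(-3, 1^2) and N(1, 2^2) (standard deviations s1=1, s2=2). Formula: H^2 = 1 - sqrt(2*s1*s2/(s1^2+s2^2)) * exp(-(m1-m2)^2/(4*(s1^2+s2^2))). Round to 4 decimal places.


Squared Hellinger distance for Gaussians:
H^2 = 1 - sqrt(2*s1*s2/(s1^2+s2^2)) * exp(-(m1-m2)^2/(4*(s1^2+s2^2))).
s1^2 = 1, s2^2 = 4, s1^2+s2^2 = 5.
sqrt(2*1*2/(5)) = 0.894427.
(m1-m2)^2 = (-4)^2 = 16.
exp(-16/(4*5)) = exp(-0.8) = 0.449329.
H^2 = 1 - 0.894427*0.449329 = 0.5981

0.5981


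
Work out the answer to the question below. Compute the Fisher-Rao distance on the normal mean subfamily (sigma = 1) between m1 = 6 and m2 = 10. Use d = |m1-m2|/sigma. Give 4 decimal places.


On the fixed-variance normal subfamily, geodesic distance = |m1-m2|/sigma.
|6 - 10| = 4.
sigma = 1.
d = 4/1 = 4.0000

4.0000


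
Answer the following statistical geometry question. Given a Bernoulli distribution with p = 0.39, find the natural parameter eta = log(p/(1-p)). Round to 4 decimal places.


Natural parameter for Bernoulli: eta = log(p/(1-p)).
p = 0.39, 1-p = 0.61.
p/(1-p) = 0.639344.
eta = log(0.639344) = -0.4473

-0.4473
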